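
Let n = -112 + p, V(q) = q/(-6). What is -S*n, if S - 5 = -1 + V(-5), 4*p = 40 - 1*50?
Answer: 6641/12 ≈ 553.42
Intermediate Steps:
p = -5/2 (p = (40 - 1*50)/4 = (40 - 50)/4 = (1/4)*(-10) = -5/2 ≈ -2.5000)
V(q) = -q/6 (V(q) = q*(-1/6) = -q/6)
n = -229/2 (n = -112 - 5/2 = -229/2 ≈ -114.50)
S = 29/6 (S = 5 + (-1 - 1/6*(-5)) = 5 + (-1 + 5/6) = 5 - 1/6 = 29/6 ≈ 4.8333)
-S*n = -29*(-229)/(6*2) = -1*(-6641/12) = 6641/12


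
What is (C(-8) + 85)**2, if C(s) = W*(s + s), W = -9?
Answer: 52441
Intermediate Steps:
C(s) = -18*s (C(s) = -9*(s + s) = -18*s)
(C(-8) + 85)**2 = (-18*(-8) + 85)**2 = (144 + 85)**2 = 229**2 = 52441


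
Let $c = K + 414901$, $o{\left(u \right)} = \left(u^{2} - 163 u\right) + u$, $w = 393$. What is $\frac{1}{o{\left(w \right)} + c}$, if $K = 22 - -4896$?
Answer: $\frac{1}{510602} \approx 1.9585 \cdot 10^{-6}$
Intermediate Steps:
$K = 4918$ ($K = 22 + 4896 = 4918$)
$o{\left(u \right)} = u^{2} - 162 u$
$c = 419819$ ($c = 4918 + 414901 = 419819$)
$\frac{1}{o{\left(w \right)} + c} = \frac{1}{393 \left(-162 + 393\right) + 419819} = \frac{1}{393 \cdot 231 + 419819} = \frac{1}{90783 + 419819} = \frac{1}{510602}$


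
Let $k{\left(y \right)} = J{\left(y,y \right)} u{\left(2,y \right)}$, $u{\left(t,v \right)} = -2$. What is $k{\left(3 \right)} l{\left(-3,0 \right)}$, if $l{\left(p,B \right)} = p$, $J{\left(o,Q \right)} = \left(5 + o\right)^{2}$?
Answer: $384$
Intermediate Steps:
$k{\left(y \right)} = - 2 \left(5 + y\right)^{2}$ ($k{\left(y \right)} = \left(5 + y\right)^{2} \left(-2\right) = - 2 \left(5 + y\right)^{2}$)
$k{\left(3 \right)} l{\left(-3,0 \right)} = - 2 \left(5 + 3\right)^{2} \left(-3\right) = - 2 \cdot 8^{2} \left(-3\right) = \left(-2\right) 64 \left(-3\right) = \left(-128\right) \left(-3\right) = 384$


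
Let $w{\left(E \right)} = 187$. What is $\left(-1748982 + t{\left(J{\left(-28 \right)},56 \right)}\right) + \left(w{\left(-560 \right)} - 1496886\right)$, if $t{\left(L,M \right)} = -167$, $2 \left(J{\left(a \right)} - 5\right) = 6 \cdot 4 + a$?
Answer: $-3245848$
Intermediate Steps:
$J{\left(a \right)} = 17 + \frac{a}{2}$ ($J{\left(a \right)} = 5 + \frac{6 \cdot 4 + a}{2} = 5 + \frac{24 + a}{2} = 5 + \left(12 + \frac{a}{2}\right) = 17 + \frac{a}{2}$)
$\left(-1748982 + t{\left(J{\left(-28 \right)},56 \right)}\right) + \left(w{\left(-560 \right)} - 1496886\right) = \left(-1748982 - 167\right) + \left(187 - 1496886\right) = -1749149 + \left(187 - 1496886\right) = -1749149 - 1496699 = -3245848$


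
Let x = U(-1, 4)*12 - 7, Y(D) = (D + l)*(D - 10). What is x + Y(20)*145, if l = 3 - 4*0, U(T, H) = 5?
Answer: 33403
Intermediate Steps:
l = 3 (l = 3 + 0 = 3)
Y(D) = (-10 + D)*(3 + D) (Y(D) = (D + 3)*(D - 10) = (3 + D)*(-10 + D) = (-10 + D)*(3 + D))
x = 53 (x = 5*12 - 7 = 60 - 7 = 53)
x + Y(20)*145 = 53 + (-30 + 20**2 - 7*20)*145 = 53 + (-30 + 400 - 140)*145 = 53 + 230*145 = 53 + 33350 = 33403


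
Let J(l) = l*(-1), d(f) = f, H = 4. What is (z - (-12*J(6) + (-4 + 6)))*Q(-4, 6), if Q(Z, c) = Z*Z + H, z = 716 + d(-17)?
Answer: 12500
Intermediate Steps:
z = 699 (z = 716 - 17 = 699)
Q(Z, c) = 4 + Z² (Q(Z, c) = Z*Z + 4 = Z² + 4 = 4 + Z²)
J(l) = -l
(z - (-12*J(6) + (-4 + 6)))*Q(-4, 6) = (699 - (-(-12)*6 + (-4 + 6)))*(4 + (-4)²) = (699 - (-12*(-6) + 2))*(4 + 16) = (699 - (72 + 2))*20 = (699 - 1*74)*20 = (699 - 74)*20 = 625*20 = 12500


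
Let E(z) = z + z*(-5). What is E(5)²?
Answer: 400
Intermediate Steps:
E(z) = -4*z (E(z) = z - 5*z = -4*z)
E(5)² = (-4*5)² = (-20)² = 400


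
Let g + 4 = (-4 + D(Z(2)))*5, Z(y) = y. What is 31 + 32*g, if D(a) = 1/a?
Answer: -657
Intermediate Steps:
g = -43/2 (g = -4 + (-4 + 1/2)*5 = -4 - 7/2*5 = -4 - 35/2 = -43/2 ≈ -21.500)
31 + 32*g = 31 + 32*(-43/2) = 31 - 688 = -657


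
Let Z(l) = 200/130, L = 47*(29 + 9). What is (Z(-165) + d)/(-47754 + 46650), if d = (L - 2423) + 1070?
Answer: -1883/4784 ≈ -0.39360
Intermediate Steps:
L = 1786 (L = 47*38 = 1786)
Z(l) = 20/13 (Z(l) = 200*(1/130) = 20/13)
d = 433 (d = (1786 - 2423) + 1070 = -637 + 1070 = 433)
(Z(-165) + d)/(-47754 + 46650) = (20/13 + 433)/(-47754 + 46650) = (5649/13)/(-1104) = (5649/13)*(-1/1104) = -1883/4784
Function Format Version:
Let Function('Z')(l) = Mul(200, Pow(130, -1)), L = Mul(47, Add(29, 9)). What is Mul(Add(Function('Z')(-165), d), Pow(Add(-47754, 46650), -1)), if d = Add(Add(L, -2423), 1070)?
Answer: Rational(-1883, 4784) ≈ -0.39360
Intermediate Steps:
L = 1786 (L = Mul(47, 38) = 1786)
Function('Z')(l) = Rational(20, 13) (Function('Z')(l) = Mul(200, Rational(1, 130)) = Rational(20, 13))
d = 433 (d = Add(Add(1786, -2423), 1070) = Add(-637, 1070) = 433)
Mul(Add(Function('Z')(-165), d), Pow(Add(-47754, 46650), -1)) = Mul(Add(Rational(20, 13), 433), Pow(Add(-47754, 46650), -1)) = Mul(Rational(5649, 13), Pow(-1104, -1)) = Mul(Rational(5649, 13), Rational(-1, 1104)) = Rational(-1883, 4784)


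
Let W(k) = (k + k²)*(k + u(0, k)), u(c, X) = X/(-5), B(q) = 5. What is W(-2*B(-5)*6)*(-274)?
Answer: 46558080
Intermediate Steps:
u(c, X) = -X/5 (u(c, X) = X*(-⅕) = -X/5)
W(k) = 4*k*(k + k²)/5 (W(k) = (k + k²)*(k - k/5) = (k + k²)*(4*k/5) = 4*k*(k + k²)/5)
W(-2*B(-5)*6)*(-274) = (4*(-2*5*6)²*(1 - 2*5*6)/5)*(-274) = (4*(-10*6)²*(1 - 10*6)/5)*(-274) = ((⅘)*(-60)²*(1 - 60))*(-274) = ((⅘)*3600*(-59))*(-274) = -169920*(-274) = 46558080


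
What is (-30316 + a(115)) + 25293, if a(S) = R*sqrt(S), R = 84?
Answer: -5023 + 84*sqrt(115) ≈ -4122.2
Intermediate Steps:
a(S) = 84*sqrt(S)
(-30316 + a(115)) + 25293 = (-30316 + 84*sqrt(115)) + 25293 = -5023 + 84*sqrt(115)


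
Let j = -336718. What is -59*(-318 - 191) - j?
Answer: 366749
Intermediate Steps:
-59*(-318 - 191) - j = -59*(-318 - 191) - 1*(-336718) = -59*(-509) + 336718 = 30031 + 336718 = 366749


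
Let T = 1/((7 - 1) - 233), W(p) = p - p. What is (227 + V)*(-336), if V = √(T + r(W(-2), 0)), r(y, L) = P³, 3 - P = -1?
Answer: -76272 - 336*√3297629/227 ≈ -78960.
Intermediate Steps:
P = 4 (P = 3 - 1*(-1) = 3 + 1 = 4)
W(p) = 0
r(y, L) = 64 (r(y, L) = 4³ = 64)
T = -1/227 (T = 1/(6 - 233) = 1/(-227) = -1/227 ≈ -0.0044053)
V = √3297629/227 (V = √(-1/227 + 64) = √(14527/227) = √3297629/227 ≈ 7.9997)
(227 + V)*(-336) = (227 + √3297629/227)*(-336) = -76272 - 336*√3297629/227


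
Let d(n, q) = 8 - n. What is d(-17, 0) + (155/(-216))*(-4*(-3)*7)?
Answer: -635/18 ≈ -35.278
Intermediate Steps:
d(-17, 0) + (155/(-216))*(-4*(-3)*7) = (8 - 1*(-17)) + (155/(-216))*(-4*(-3)*7) = (8 + 17) + (155*(-1/216))*(12*7) = 25 - 155/216*84 = 25 - 1085/18 = -635/18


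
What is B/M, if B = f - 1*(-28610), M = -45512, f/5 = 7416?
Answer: -32845/22756 ≈ -1.4434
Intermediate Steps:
f = 37080 (f = 5*7416 = 37080)
B = 65690 (B = 37080 - 1*(-28610) = 37080 + 28610 = 65690)
B/M = 65690/(-45512) = 65690*(-1/45512) = -32845/22756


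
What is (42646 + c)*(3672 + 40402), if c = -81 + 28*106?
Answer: 2006821442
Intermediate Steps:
c = 2887 (c = -81 + 2968 = 2887)
(42646 + c)*(3672 + 40402) = (42646 + 2887)*(3672 + 40402) = 45533*44074 = 2006821442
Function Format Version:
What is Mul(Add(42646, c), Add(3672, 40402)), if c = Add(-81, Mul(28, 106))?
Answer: 2006821442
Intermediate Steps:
c = 2887 (c = Add(-81, 2968) = 2887)
Mul(Add(42646, c), Add(3672, 40402)) = Mul(Add(42646, 2887), Add(3672, 40402)) = Mul(45533, 44074) = 2006821442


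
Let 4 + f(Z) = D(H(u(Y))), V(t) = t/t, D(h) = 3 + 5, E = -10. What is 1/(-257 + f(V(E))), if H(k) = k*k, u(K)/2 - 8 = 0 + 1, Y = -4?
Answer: -1/253 ≈ -0.0039526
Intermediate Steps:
u(K) = 18 (u(K) = 16 + 2*(0 + 1) = 16 + 2*1 = 16 + 2 = 18)
H(k) = k²
D(h) = 8
V(t) = 1
f(Z) = 4 (f(Z) = -4 + 8 = 4)
1/(-257 + f(V(E))) = 1/(-257 + 4) = 1/(-253) = -1/253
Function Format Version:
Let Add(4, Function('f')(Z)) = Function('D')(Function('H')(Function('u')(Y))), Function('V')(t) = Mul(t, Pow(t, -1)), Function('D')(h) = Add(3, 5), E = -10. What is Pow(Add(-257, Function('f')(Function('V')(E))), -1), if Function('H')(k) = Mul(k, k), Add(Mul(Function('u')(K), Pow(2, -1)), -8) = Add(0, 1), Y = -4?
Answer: Rational(-1, 253) ≈ -0.0039526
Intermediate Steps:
Function('u')(K) = 18 (Function('u')(K) = Add(16, Mul(2, Add(0, 1))) = Add(16, Mul(2, 1)) = Add(16, 2) = 18)
Function('H')(k) = Pow(k, 2)
Function('D')(h) = 8
Function('V')(t) = 1
Function('f')(Z) = 4 (Function('f')(Z) = Add(-4, 8) = 4)
Pow(Add(-257, Function('f')(Function('V')(E))), -1) = Pow(Add(-257, 4), -1) = Pow(-253, -1) = Rational(-1, 253)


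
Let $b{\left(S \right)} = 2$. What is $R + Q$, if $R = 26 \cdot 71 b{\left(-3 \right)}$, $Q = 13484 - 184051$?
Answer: $-166875$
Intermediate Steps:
$Q = -170567$
$R = 3692$ ($R = 26 \cdot 71 \cdot 2 = 1846 \cdot 2 = 3692$)
$R + Q = 3692 - 170567 = -166875$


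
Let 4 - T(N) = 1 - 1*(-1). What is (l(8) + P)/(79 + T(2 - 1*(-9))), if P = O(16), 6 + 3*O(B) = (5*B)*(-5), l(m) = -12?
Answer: -442/243 ≈ -1.8189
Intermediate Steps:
O(B) = -2 - 25*B/3 (O(B) = -2 + ((5*B)*(-5))/3 = -2 + (-25*B)/3 = -2 - 25*B/3)
P = -406/3 (P = -2 - 25/3*16 = -2 - 400/3 = -406/3 ≈ -135.33)
T(N) = 2 (T(N) = 4 - (1 - 1*(-1)) = 4 - (1 + 1) = 4 - 1*2 = 4 - 2 = 2)
(l(8) + P)/(79 + T(2 - 1*(-9))) = (-12 - 406/3)/(79 + 2) = -442/3/81 = -442/3*1/81 = -442/243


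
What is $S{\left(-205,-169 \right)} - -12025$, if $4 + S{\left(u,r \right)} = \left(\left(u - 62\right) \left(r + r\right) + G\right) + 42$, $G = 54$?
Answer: $102363$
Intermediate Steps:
$S{\left(u,r \right)} = 92 + 2 r \left(-62 + u\right)$ ($S{\left(u,r \right)} = -4 + \left(\left(\left(u - 62\right) \left(r + r\right) + 54\right) + 42\right) = -4 + \left(\left(\left(-62 + u\right) 2 r + 54\right) + 42\right) = -4 + \left(\left(2 r \left(-62 + u\right) + 54\right) + 42\right) = -4 + \left(\left(54 + 2 r \left(-62 + u\right)\right) + 42\right) = -4 + \left(96 + 2 r \left(-62 + u\right)\right) = 92 + 2 r \left(-62 + u\right)$)
$S{\left(-205,-169 \right)} - -12025 = \left(92 - -20956 + 2 \left(-169\right) \left(-205\right)\right) - -12025 = \left(92 + 20956 + 69290\right) + 12025 = 90338 + 12025 = 102363$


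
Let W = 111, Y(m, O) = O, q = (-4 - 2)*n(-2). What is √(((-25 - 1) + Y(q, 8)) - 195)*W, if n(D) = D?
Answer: 111*I*√213 ≈ 1620.0*I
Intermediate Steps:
q = 12 (q = (-4 - 2)*(-2) = -6*(-2) = 12)
√(((-25 - 1) + Y(q, 8)) - 195)*W = √(((-25 - 1) + 8) - 195)*111 = √((-26 + 8) - 195)*111 = √(-18 - 195)*111 = √(-213)*111 = (I*√213)*111 = 111*I*√213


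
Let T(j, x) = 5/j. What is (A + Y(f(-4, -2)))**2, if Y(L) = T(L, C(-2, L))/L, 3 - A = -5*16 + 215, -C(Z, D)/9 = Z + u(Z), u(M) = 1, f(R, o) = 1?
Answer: 16129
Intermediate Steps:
C(Z, D) = -9 - 9*Z (C(Z, D) = -9*(Z + 1) = -9*(1 + Z) = -9 - 9*Z)
A = -132 (A = 3 - (-5*16 + 215) = 3 - (-80 + 215) = 3 - 1*135 = 3 - 135 = -132)
Y(L) = 5/L**2 (Y(L) = (5/L)/L = 5/L**2)
(A + Y(f(-4, -2)))**2 = (-132 + 5/1**2)**2 = (-132 + 5*1)**2 = (-132 + 5)**2 = (-127)**2 = 16129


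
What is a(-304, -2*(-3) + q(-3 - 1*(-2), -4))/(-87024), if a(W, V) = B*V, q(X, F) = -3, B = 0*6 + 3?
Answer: -3/29008 ≈ -0.00010342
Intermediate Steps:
B = 3 (B = 0 + 3 = 3)
a(W, V) = 3*V
a(-304, -2*(-3) + q(-3 - 1*(-2), -4))/(-87024) = (3*(-2*(-3) - 3))/(-87024) = (3*(6 - 3))*(-1/87024) = (3*3)*(-1/87024) = 9*(-1/87024) = -3/29008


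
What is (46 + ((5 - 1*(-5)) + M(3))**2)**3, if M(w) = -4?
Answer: 551368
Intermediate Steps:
(46 + ((5 - 1*(-5)) + M(3))**2)**3 = (46 + ((5 - 1*(-5)) - 4)**2)**3 = (46 + ((5 + 5) - 4)**2)**3 = (46 + (10 - 4)**2)**3 = (46 + 6**2)**3 = (46 + 36)**3 = 82**3 = 551368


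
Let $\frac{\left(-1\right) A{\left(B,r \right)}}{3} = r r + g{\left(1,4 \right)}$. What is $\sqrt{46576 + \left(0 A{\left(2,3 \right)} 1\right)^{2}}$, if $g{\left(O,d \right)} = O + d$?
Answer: $4 \sqrt{2911} \approx 215.81$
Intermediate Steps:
$A{\left(B,r \right)} = -15 - 3 r^{2}$ ($A{\left(B,r \right)} = - 3 \left(r r + \left(1 + 4\right)\right) = - 3 \left(r^{2} + 5\right) = - 3 \left(5 + r^{2}\right) = -15 - 3 r^{2}$)
$\sqrt{46576 + \left(0 A{\left(2,3 \right)} 1\right)^{2}} = \sqrt{46576 + \left(0 \left(-15 - 3 \cdot 3^{2}\right) 1\right)^{2}} = \sqrt{46576 + \left(0 \left(-15 - 27\right) 1\right)^{2}} = \sqrt{46576 + \left(0 \left(-42\right) 1\right)^{2}} = \sqrt{46576 + \left(0 \cdot 1\right)^{2}} = \sqrt{46576 + 0^{2}} = \sqrt{46576 + 0} = \sqrt{46576} = 4 \sqrt{2911}$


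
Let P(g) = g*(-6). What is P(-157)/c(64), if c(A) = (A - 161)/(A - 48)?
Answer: -15072/97 ≈ -155.38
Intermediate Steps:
P(g) = -6*g
c(A) = (-161 + A)/(-48 + A)
P(-157)/c(64) = (-6*(-157))/(((-161 + 64)/(-48 + 64))) = 942/((-97/16)) = 942/(((1/16)*(-97))) = 942/(-97/16) = 942*(-16/97) = -15072/97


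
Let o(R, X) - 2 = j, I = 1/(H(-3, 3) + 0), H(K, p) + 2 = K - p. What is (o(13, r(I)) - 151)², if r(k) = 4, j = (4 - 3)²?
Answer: 21904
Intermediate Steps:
H(K, p) = -2 + K - p (H(K, p) = -2 + (K - p) = -2 + K - p)
j = 1 (j = 1² = 1)
I = -⅛ (I = 1/((-2 - 3 - 1*3) + 0) = 1/((-2 - 3 - 3) + 0) = 1/(-8 + 0) = 1/(-8) = -⅛ ≈ -0.12500)
o(R, X) = 3 (o(R, X) = 2 + 1 = 3)
(o(13, r(I)) - 151)² = (3 - 151)² = (-148)² = 21904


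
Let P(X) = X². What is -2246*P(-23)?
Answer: -1188134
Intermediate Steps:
-2246*P(-23) = -2246*(-23)² = -2246*529 = -1188134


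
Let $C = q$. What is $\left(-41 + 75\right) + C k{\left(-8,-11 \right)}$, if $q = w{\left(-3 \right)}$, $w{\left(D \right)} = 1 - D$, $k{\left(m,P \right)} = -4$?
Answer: $18$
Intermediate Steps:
$q = 4$ ($q = 1 - -3 = 1 + 3 = 4$)
$C = 4$
$\left(-41 + 75\right) + C k{\left(-8,-11 \right)} = \left(-41 + 75\right) + 4 \left(-4\right) = 34 - 16 = 18$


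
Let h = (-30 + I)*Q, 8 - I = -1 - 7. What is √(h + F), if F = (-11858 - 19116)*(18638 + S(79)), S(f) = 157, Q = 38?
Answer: I*√582156862 ≈ 24128.0*I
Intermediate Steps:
I = 16 (I = 8 - (-1 - 7) = 8 - 1*(-8) = 8 + 8 = 16)
F = -582156330 (F = (-11858 - 19116)*(18638 + 157) = -30974*18795 = -582156330)
h = -532 (h = (-30 + 16)*38 = -14*38 = -532)
√(h + F) = √(-532 - 582156330) = √(-582156862) = I*√582156862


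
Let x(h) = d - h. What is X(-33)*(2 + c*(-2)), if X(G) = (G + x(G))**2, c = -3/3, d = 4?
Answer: 64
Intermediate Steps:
c = -1 (c = -3*1/3 = -1)
x(h) = 4 - h
X(G) = 16 (X(G) = (G + (4 - G))**2 = 4**2 = 16)
X(-33)*(2 + c*(-2)) = 16*(2 - 1*(-2)) = 16*(2 + 2) = 16*4 = 64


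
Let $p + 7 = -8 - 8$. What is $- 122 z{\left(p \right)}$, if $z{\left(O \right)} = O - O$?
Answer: $0$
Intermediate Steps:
$p = -23$ ($p = -7 - 16 = -23$)
$z{\left(O \right)} = 0$
$- 122 z{\left(p \right)} = \left(-122\right) 0 = 0$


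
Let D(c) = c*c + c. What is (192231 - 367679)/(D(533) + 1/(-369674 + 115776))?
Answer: -44545896304/72264956555 ≈ -0.61642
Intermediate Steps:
D(c) = c + c² (D(c) = c² + c = c + c²)
(192231 - 367679)/(D(533) + 1/(-369674 + 115776)) = (192231 - 367679)/(533*(1 + 533) + 1/(-369674 + 115776)) = -175448/(533*534 + 1/(-253898)) = -175448/(284622 - 1/253898) = -175448/72264956555/253898 = -175448*253898/72264956555 = -44545896304/72264956555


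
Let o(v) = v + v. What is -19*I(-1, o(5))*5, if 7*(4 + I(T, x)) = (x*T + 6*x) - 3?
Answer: -1805/7 ≈ -257.86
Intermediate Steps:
o(v) = 2*v
I(T, x) = -31/7 + 6*x/7 + T*x/7 (I(T, x) = -4 + ((x*T + 6*x) - 3)/7 = -4 + ((T*x + 6*x) - 3)/7 = -4 + ((6*x + T*x) - 3)/7 = -4 + (-3 + 6*x + T*x)/7 = -4 + (-3/7 + 6*x/7 + T*x/7) = -31/7 + 6*x/7 + T*x/7)
-19*I(-1, o(5))*5 = -19*(-31/7 + 6*(2*5)/7 + (⅐)*(-1)*(2*5))*5 = -19*(-31/7 + (6/7)*10 + (⅐)*(-1)*10)*5 = -19*(-31/7 + 60/7 - 10/7)*5 = -19*19/7*5 = -361/7*5 = -1805/7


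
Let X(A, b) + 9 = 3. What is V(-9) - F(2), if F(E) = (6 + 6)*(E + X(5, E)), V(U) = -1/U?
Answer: 433/9 ≈ 48.111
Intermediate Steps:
X(A, b) = -6 (X(A, b) = -9 + 3 = -6)
F(E) = -72 + 12*E (F(E) = (6 + 6)*(E - 6) = 12*(-6 + E) = -72 + 12*E)
V(-9) - F(2) = -1/(-9) - (-72 + 12*2) = -1*(-1/9) - (-72 + 24) = 1/9 - 1*(-48) = 1/9 + 48 = 433/9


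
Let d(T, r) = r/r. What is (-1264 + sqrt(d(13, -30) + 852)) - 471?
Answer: -1735 + sqrt(853) ≈ -1705.8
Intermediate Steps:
d(T, r) = 1
(-1264 + sqrt(d(13, -30) + 852)) - 471 = (-1264 + sqrt(1 + 852)) - 471 = (-1264 + sqrt(853)) - 471 = -1735 + sqrt(853)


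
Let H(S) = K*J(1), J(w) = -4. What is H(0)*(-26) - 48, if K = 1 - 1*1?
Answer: -48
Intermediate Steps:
K = 0 (K = 1 - 1 = 0)
H(S) = 0 (H(S) = 0*(-4) = 0)
H(0)*(-26) - 48 = 0*(-26) - 48 = 0 - 48 = -48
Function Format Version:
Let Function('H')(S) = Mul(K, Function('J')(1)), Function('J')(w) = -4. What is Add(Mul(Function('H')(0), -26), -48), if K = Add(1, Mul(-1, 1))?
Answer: -48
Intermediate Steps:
K = 0 (K = Add(1, -1) = 0)
Function('H')(S) = 0 (Function('H')(S) = Mul(0, -4) = 0)
Add(Mul(Function('H')(0), -26), -48) = Add(Mul(0, -26), -48) = Add(0, -48) = -48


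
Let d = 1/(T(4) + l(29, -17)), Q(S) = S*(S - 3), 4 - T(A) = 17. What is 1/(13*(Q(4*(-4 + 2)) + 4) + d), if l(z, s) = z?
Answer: 16/19137 ≈ 0.00083608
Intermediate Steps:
T(A) = -13 (T(A) = 4 - 1*17 = 4 - 17 = -13)
Q(S) = S*(-3 + S)
d = 1/16 (d = 1/(-13 + 29) = 1/16 ≈ 0.062500)
1/(13*(Q(4*(-4 + 2)) + 4) + d) = 1/(13*((4*(-4 + 2))*(-3 + 4*(-4 + 2)) + 4) + 1/16) = 1/(13*((4*(-2))*(-3 + 4*(-2)) + 4) + 1/16) = 1/(13*(-8*(-3 - 8) + 4) + 1/16) = 1/(13*(-8*(-11) + 4) + 1/16) = 1/(13*(88 + 4) + 1/16) = 1/(13*92 + 1/16) = 1/(1196 + 1/16) = 1/(19137/16) = 16/19137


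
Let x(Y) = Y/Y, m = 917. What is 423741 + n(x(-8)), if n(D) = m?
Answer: 424658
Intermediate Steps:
x(Y) = 1
n(D) = 917
423741 + n(x(-8)) = 423741 + 917 = 424658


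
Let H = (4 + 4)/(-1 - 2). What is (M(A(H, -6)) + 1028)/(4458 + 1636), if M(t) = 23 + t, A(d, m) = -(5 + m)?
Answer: 526/3047 ≈ 0.17263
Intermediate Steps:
H = -8/3 (H = 8/(-3) = 8*(-1/3) = -8/3 ≈ -2.6667)
A(d, m) = -5 - m
(M(A(H, -6)) + 1028)/(4458 + 1636) = ((23 + (-5 - 1*(-6))) + 1028)/(4458 + 1636) = ((23 + (-5 + 6)) + 1028)/6094 = ((23 + 1) + 1028)*(1/6094) = (24 + 1028)*(1/6094) = 1052*(1/6094) = 526/3047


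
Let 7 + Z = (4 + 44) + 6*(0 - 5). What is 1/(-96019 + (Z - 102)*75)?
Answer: -1/102844 ≈ -9.7235e-6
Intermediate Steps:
Z = 11 (Z = -7 + ((4 + 44) + 6*(0 - 5)) = -7 + (48 + 6*(-5)) = -7 + (48 - 30) = -7 + 18 = 11)
1/(-96019 + (Z - 102)*75) = 1/(-96019 + (11 - 102)*75) = 1/(-96019 - 91*75) = 1/(-96019 - 6825) = 1/(-102844) = -1/102844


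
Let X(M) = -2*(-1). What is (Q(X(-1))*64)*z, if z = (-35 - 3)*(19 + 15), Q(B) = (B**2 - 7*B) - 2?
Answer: 992256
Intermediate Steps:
X(M) = 2
Q(B) = -2 + B**2 - 7*B
z = -1292 (z = -38*34 = -1292)
(Q(X(-1))*64)*z = ((-2 + 2**2 - 7*2)*64)*(-1292) = ((-2 + 4 - 14)*64)*(-1292) = -12*64*(-1292) = -768*(-1292) = 992256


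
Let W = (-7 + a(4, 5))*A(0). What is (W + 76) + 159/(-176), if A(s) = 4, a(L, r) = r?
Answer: 11809/176 ≈ 67.097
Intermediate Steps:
W = -8 (W = (-7 + 5)*4 = -2*4 = -8)
(W + 76) + 159/(-176) = (-8 + 76) + 159/(-176) = 68 + 159*(-1/176) = 68 - 159/176 = 11809/176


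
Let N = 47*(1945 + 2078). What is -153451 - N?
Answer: -342532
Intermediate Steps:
N = 189081 (N = 47*4023 = 189081)
-153451 - N = -153451 - 1*189081 = -153451 - 189081 = -342532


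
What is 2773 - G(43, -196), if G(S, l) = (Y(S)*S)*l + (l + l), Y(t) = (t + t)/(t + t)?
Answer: 11593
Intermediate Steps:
Y(t) = 1 (Y(t) = (2*t)/((2*t)) = (2*t)*(1/(2*t)) = 1)
G(S, l) = 2*l + S*l (G(S, l) = (1*S)*l + (l + l) = S*l + 2*l = 2*l + S*l)
2773 - G(43, -196) = 2773 - (-196)*(2 + 43) = 2773 - (-196)*45 = 2773 - 1*(-8820) = 2773 + 8820 = 11593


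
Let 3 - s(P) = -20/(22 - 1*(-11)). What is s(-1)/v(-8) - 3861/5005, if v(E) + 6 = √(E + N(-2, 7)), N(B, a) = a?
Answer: -19319/14245 - 119*I/1221 ≈ -1.3562 - 0.097461*I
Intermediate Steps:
v(E) = -6 + √(7 + E) (v(E) = -6 + √(E + 7) = -6 + √(7 + E))
s(P) = 119/33 (s(P) = 3 - (-20)/(22 - 1*(-11)) = 3 - (-20)/(22 + 11) = 3 - (-20)/33 = 3 - 1*(-20/33) = 3 + 20/33 = 119/33)
s(-1)/v(-8) - 3861/5005 = 119/(33*(-6 + √(7 - 8))) - 3861/5005 = 119/(33*(-6 + √(-1))) - 3861*1/5005 = 119/(33*(-6 + I)) - 27/35 = 119*((-6 - I)/37)/33 - 27/35 = 119*(-6 - I)/1221 - 27/35 = -27/35 + 119*(-6 - I)/1221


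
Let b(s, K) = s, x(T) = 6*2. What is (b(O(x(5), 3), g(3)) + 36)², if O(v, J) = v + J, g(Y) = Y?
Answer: 2601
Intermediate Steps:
x(T) = 12
O(v, J) = J + v
(b(O(x(5), 3), g(3)) + 36)² = ((3 + 12) + 36)² = (15 + 36)² = 51² = 2601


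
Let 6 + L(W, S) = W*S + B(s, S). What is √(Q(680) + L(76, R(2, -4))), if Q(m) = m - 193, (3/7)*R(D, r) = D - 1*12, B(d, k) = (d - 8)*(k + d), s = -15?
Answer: 4*I*√231/3 ≈ 20.265*I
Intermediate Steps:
B(d, k) = (-8 + d)*(d + k)
R(D, r) = -28 + 7*D/3 (R(D, r) = 7*(D - 1*12)/3 = 7*(D - 12)/3 = 7*(-12 + D)/3 = -28 + 7*D/3)
L(W, S) = 339 - 23*S + S*W (L(W, S) = -6 + (W*S + ((-15)² - 8*(-15) - 8*S - 15*S)) = -6 + (S*W + (225 + 120 - 8*S - 15*S)) = -6 + (S*W + (345 - 23*S)) = -6 + (345 - 23*S + S*W) = 339 - 23*S + S*W)
Q(m) = -193 + m
√(Q(680) + L(76, R(2, -4))) = √((-193 + 680) + (339 - 23*(-28 + (7/3)*2) + (-28 + (7/3)*2)*76)) = √(487 + (339 - 23*(-28 + 14/3) + (-28 + 14/3)*76)) = √(487 + (339 - 23*(-70/3) - 70/3*76)) = √(487 + (339 + 1610/3 - 5320/3)) = √(487 - 2693/3) = √(-1232/3) = 4*I*√231/3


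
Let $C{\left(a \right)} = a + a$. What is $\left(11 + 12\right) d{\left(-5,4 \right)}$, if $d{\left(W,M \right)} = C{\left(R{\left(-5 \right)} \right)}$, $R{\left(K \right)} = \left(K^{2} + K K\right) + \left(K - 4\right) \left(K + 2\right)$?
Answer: $3542$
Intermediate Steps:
$R{\left(K \right)} = 2 K^{2} + \left(-4 + K\right) \left(2 + K\right)$ ($R{\left(K \right)} = \left(K^{2} + K^{2}\right) + \left(-4 + K\right) \left(2 + K\right) = 2 K^{2} + \left(-4 + K\right) \left(2 + K\right)$)
$C{\left(a \right)} = 2 a$
$d{\left(W,M \right)} = 154$ ($d{\left(W,M \right)} = 2 \left(-8 - -10 + 3 \left(-5\right)^{2}\right) = 2 \left(-8 + 10 + 3 \cdot 25\right) = 2 \left(-8 + 10 + 75\right) = 2 \cdot 77 = 154$)
$\left(11 + 12\right) d{\left(-5,4 \right)} = \left(11 + 12\right) 154 = 23 \cdot 154 = 3542$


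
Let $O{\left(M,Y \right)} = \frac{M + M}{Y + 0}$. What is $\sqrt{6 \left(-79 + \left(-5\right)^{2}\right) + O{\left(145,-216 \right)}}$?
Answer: $\frac{i \sqrt{105411}}{18} \approx 18.037 i$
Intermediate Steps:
$O{\left(M,Y \right)} = \frac{2 M}{Y}$
$\sqrt{6 \left(-79 + \left(-5\right)^{2}\right) + O{\left(145,-216 \right)}} = \sqrt{6 \left(-79 + \left(-5\right)^{2}\right) + 2 \cdot 145 \frac{1}{-216}} = \sqrt{6 \left(-79 + 25\right) + 2 \cdot 145 \left(- \frac{1}{216}\right)} = \sqrt{6 \left(-54\right) - \frac{145}{108}} = \sqrt{-324 - \frac{145}{108}} = \sqrt{- \frac{35137}{108}} = \frac{i \sqrt{105411}}{18}$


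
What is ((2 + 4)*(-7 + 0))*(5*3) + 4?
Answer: -626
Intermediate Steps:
((2 + 4)*(-7 + 0))*(5*3) + 4 = (6*(-7))*15 + 4 = -42*15 + 4 = -630 + 4 = -626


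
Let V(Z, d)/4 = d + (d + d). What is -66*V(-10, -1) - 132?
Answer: 660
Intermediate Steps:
V(Z, d) = 12*d (V(Z, d) = 4*(d + (d + d)) = 4*(d + 2*d) = 4*(3*d) = 12*d)
-66*V(-10, -1) - 132 = -792*(-1) - 132 = -66*(-12) - 132 = 792 - 132 = 660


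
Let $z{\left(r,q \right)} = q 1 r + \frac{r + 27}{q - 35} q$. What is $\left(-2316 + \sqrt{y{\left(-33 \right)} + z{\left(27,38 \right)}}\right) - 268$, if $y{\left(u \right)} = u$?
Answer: $-2584 + \sqrt{1677} \approx -2543.0$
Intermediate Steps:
$z{\left(r,q \right)} = q r + \frac{q \left(27 + r\right)}{-35 + q}$ ($z{\left(r,q \right)} = q r + \frac{27 + r}{-35 + q} q = q r + \frac{q \left(27 + r\right)}{-35 + q}$)
$\left(-2316 + \sqrt{y{\left(-33 \right)} + z{\left(27,38 \right)}}\right) - 268 = \left(-2316 + \sqrt{-33 + \frac{38 \left(27 - 918 + 38 \cdot 27\right)}{-35 + 38}}\right) - 268 = \left(-2316 + \sqrt{-33 + \frac{38 \left(27 - 918 + 1026\right)}{3}}\right) - 268 = \left(-2316 + \sqrt{-33 + 38 \cdot \frac{1}{3} \cdot 135}\right) - 268 = \left(-2316 + \sqrt{-33 + 1710}\right) - 268 = \left(-2316 + \sqrt{1677}\right) - 268 = -2584 + \sqrt{1677}$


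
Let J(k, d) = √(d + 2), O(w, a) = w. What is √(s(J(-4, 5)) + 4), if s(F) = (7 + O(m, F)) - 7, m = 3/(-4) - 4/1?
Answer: I*√3/2 ≈ 0.86602*I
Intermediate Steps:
m = -19/4 (m = 3*(-¼) - 4*1 = -¾ - 4 = -19/4 ≈ -4.7500)
J(k, d) = √(2 + d)
s(F) = -19/4 (s(F) = (7 - 19/4) - 7 = 9/4 - 7 = -19/4)
√(s(J(-4, 5)) + 4) = √(-19/4 + 4) = √(-¾) = I*√3/2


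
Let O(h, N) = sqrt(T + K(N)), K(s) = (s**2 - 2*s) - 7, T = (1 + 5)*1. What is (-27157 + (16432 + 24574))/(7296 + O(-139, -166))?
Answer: 101042304/53203729 - 13849*sqrt(27887)/53203729 ≈ 1.8557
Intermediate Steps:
T = 6 (T = 6*1 = 6)
K(s) = -7 + s**2 - 2*s
O(h, N) = sqrt(-1 + N**2 - 2*N) (O(h, N) = sqrt(6 + (-7 + N**2 - 2*N)) = sqrt(-1 + N**2 - 2*N))
(-27157 + (16432 + 24574))/(7296 + O(-139, -166)) = (-27157 + (16432 + 24574))/(7296 + sqrt(-1 + (-166)**2 - 2*(-166))) = (-27157 + 41006)/(7296 + sqrt(-1 + 27556 + 332)) = 13849/(7296 + sqrt(27887))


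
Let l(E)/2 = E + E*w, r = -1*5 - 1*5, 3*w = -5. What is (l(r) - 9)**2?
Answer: 169/9 ≈ 18.778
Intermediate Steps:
w = -5/3 (w = (1/3)*(-5) = -5/3 ≈ -1.6667)
r = -10 (r = -5 - 5 = -10)
l(E) = -4*E/3 (l(E) = 2*(E + E*(-5/3)) = 2*(E - 5*E/3) = 2*(-2*E/3) = -4*E/3)
(l(r) - 9)**2 = (-4/3*(-10) - 9)**2 = (40/3 - 9)**2 = (13/3)**2 = 169/9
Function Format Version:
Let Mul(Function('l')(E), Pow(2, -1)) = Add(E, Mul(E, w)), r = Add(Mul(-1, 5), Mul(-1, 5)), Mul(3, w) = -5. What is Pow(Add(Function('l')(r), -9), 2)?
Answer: Rational(169, 9) ≈ 18.778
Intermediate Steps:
w = Rational(-5, 3) (w = Mul(Rational(1, 3), -5) = Rational(-5, 3) ≈ -1.6667)
r = -10 (r = Add(-5, -5) = -10)
Function('l')(E) = Mul(Rational(-4, 3), E) (Function('l')(E) = Mul(2, Add(E, Mul(E, Rational(-5, 3)))) = Mul(2, Add(E, Mul(Rational(-5, 3), E))) = Mul(2, Mul(Rational(-2, 3), E)) = Mul(Rational(-4, 3), E))
Pow(Add(Function('l')(r), -9), 2) = Pow(Add(Mul(Rational(-4, 3), -10), -9), 2) = Pow(Add(Rational(40, 3), -9), 2) = Pow(Rational(13, 3), 2) = Rational(169, 9)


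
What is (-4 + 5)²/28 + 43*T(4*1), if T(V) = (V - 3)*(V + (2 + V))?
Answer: 12041/28 ≈ 430.04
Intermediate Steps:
T(V) = (-3 + V)*(2 + 2*V)
(-4 + 5)²/28 + 43*T(4*1) = (-4 + 5)²/28 + 43*(-6 - 16 + 2*(4*1)²) = 1²*(1/28) + 43*(-6 - 4*4 + 2*4²) = 1*(1/28) + 43*(-6 - 16 + 2*16) = 1/28 + 43*(-6 - 16 + 32) = 1/28 + 43*10 = 1/28 + 430 = 12041/28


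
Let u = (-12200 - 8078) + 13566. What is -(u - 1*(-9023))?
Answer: -2311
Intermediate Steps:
u = -6712 (u = -20278 + 13566 = -6712)
-(u - 1*(-9023)) = -(-6712 - 1*(-9023)) = -(-6712 + 9023) = -1*2311 = -2311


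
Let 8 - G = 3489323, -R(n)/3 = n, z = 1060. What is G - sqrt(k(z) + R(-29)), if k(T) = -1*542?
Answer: -3489315 - I*sqrt(455) ≈ -3.4893e+6 - 21.331*I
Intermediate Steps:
R(n) = -3*n
k(T) = -542
G = -3489315 (G = 8 - 1*3489323 = 8 - 3489323 = -3489315)
G - sqrt(k(z) + R(-29)) = -3489315 - sqrt(-542 - 3*(-29)) = -3489315 - sqrt(-542 + 87) = -3489315 - sqrt(-455) = -3489315 - I*sqrt(455)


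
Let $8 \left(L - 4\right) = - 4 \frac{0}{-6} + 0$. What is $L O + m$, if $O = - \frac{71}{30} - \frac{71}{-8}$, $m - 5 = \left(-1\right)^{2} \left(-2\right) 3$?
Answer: $\frac{751}{30} \approx 25.033$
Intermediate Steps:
$L = 4$ ($L = 4 + \frac{- 4 \frac{0}{-6} + 0}{8} = 4 + \frac{- 4 \cdot 0 \left(- \frac{1}{6}\right) + 0}{8} = 4 + \frac{\left(-4\right) 0 + 0}{8} = 4 + \frac{0 + 0}{8} = 4 + \frac{1}{8} \cdot 0 = 4 + 0 = 4$)
$m = -1$ ($m = 5 + \left(-1\right)^{2} \left(-2\right) 3 = 5 + 1 \left(-2\right) 3 = 5 - 6 = -1$)
$O = \frac{781}{120}$ ($O = \left(-71\right) \frac{1}{30} - - \frac{71}{8} = - \frac{71}{30} + \frac{71}{8} = \frac{781}{120} \approx 6.5083$)
$L O + m = 4 \cdot \frac{781}{120} - 1 = \frac{781}{30} - 1 = \frac{751}{30}$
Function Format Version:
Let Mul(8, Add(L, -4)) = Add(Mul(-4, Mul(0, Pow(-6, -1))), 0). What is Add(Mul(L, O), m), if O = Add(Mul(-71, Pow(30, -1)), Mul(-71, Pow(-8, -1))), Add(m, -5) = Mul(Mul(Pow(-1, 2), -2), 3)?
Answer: Rational(751, 30) ≈ 25.033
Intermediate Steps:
L = 4 (L = Add(4, Mul(Rational(1, 8), Add(Mul(-4, Mul(0, Pow(-6, -1))), 0))) = Add(4, Mul(Rational(1, 8), Add(Mul(-4, Mul(0, Rational(-1, 6))), 0))) = Add(4, Mul(Rational(1, 8), Add(Mul(-4, 0), 0))) = Add(4, Mul(Rational(1, 8), Add(0, 0))) = Add(4, Mul(Rational(1, 8), 0)) = Add(4, 0) = 4)
m = -1 (m = Add(5, Mul(Mul(Pow(-1, 2), -2), 3)) = Add(5, Mul(Mul(1, -2), 3)) = Add(5, Mul(-2, 3)) = Add(5, -6) = -1)
O = Rational(781, 120) (O = Add(Mul(-71, Rational(1, 30)), Mul(-71, Rational(-1, 8))) = Add(Rational(-71, 30), Rational(71, 8)) = Rational(781, 120) ≈ 6.5083)
Add(Mul(L, O), m) = Add(Mul(4, Rational(781, 120)), -1) = Add(Rational(781, 30), -1) = Rational(751, 30)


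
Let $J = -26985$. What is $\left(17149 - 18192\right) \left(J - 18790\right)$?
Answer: $47743325$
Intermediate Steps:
$\left(17149 - 18192\right) \left(J - 18790\right) = \left(17149 - 18192\right) \left(-26985 - 18790\right) = \left(-1043\right) \left(-45775\right) = 47743325$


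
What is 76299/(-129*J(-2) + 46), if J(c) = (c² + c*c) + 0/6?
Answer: -2631/34 ≈ -77.382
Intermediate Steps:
J(c) = 2*c² (J(c) = (c² + c²) + 0*(⅙) = 2*c² + 0 = 2*c²)
76299/(-129*J(-2) + 46) = 76299/(-258*(-2)² + 46) = 76299/(-258*4 + 46) = 76299/(-129*8 + 46) = 76299/(-1032 + 46) = 76299/(-986) = 76299*(-1/986) = -2631/34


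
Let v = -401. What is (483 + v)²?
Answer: 6724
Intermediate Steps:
(483 + v)² = (483 - 401)² = 82² = 6724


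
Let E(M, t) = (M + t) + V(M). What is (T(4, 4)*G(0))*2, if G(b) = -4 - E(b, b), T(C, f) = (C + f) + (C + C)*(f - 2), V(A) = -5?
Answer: 48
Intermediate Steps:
E(M, t) = -5 + M + t (E(M, t) = (M + t) - 5 = -5 + M + t)
T(C, f) = C + f + 2*C*(-2 + f) (T(C, f) = (C + f) + (2*C)*(-2 + f) = (C + f) + 2*C*(-2 + f) = C + f + 2*C*(-2 + f))
G(b) = 1 - 2*b (G(b) = -4 - (-5 + b + b) = -4 - (-5 + 2*b) = -4 + (5 - 2*b) = 1 - 2*b)
(T(4, 4)*G(0))*2 = ((4 - 3*4 + 2*4*4)*(1 - 2*0))*2 = ((4 - 12 + 32)*(1 + 0))*2 = (24*1)*2 = 24*2 = 48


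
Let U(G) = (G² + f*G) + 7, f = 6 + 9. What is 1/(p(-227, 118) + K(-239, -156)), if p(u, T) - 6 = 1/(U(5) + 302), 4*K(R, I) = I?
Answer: -409/13496 ≈ -0.030305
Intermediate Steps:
f = 15
K(R, I) = I/4
U(G) = 7 + G² + 15*G (U(G) = (G² + 15*G) + 7 = 7 + G² + 15*G)
p(u, T) = 2455/409 (p(u, T) = 6 + 1/((7 + 5² + 15*5) + 302) = 6 + 1/((7 + 25 + 75) + 302) = 6 + 1/(107 + 302) = 6 + 1/409 = 2455/409)
1/(p(-227, 118) + K(-239, -156)) = 1/(2455/409 + (¼)*(-156)) = 1/(2455/409 - 39) = 1/(-13496/409) = -409/13496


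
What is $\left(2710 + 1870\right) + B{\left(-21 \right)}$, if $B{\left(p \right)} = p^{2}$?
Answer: $5021$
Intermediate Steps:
$\left(2710 + 1870\right) + B{\left(-21 \right)} = \left(2710 + 1870\right) + \left(-21\right)^{2} = 4580 + 441 = 5021$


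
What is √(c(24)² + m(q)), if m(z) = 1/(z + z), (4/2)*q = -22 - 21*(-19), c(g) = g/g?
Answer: 3*√15834/377 ≈ 1.0013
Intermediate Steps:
c(g) = 1
q = 377/2 (q = (-22 - 21*(-19))/2 = (-22 + 399)/2 = (½)*377 = 377/2 ≈ 188.50)
m(z) = 1/(2*z)
√(c(24)² + m(q)) = √(1² + 1/(2*(377/2))) = √(1 + (½)*(2/377)) = √(1 + 1/377) = √(378/377) = 3*√15834/377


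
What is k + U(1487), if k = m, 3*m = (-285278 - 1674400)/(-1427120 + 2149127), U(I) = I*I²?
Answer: 791321670056965/240669 ≈ 3.2880e+9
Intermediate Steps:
U(I) = I³
m = -217742/240669 (m = ((-285278 - 1674400)/(-1427120 + 2149127))/3 = (-1959678/722007)/3 = (-1959678*1/722007)/3 = (⅓)*(-217742/80223) = -217742/240669 ≈ -0.90474)
k = -217742/240669 ≈ -0.90474
k + U(1487) = -217742/240669 + 1487³ = -217742/240669 + 3288008303 = 791321670056965/240669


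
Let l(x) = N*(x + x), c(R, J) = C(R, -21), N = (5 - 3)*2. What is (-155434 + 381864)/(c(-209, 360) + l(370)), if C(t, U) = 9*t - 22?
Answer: 226430/1057 ≈ 214.22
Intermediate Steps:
N = 4 (N = 2*2 = 4)
C(t, U) = -22 + 9*t
c(R, J) = -22 + 9*R
l(x) = 8*x (l(x) = 4*(x + x) = 4*(2*x) = 8*x)
(-155434 + 381864)/(c(-209, 360) + l(370)) = (-155434 + 381864)/((-22 + 9*(-209)) + 8*370) = 226430/((-22 - 1881) + 2960) = 226430/(-1903 + 2960) = 226430/1057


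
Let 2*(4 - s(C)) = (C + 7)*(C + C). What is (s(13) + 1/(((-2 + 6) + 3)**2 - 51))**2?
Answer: 263169/4 ≈ 65792.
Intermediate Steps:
s(C) = 4 - C*(7 + C) (s(C) = 4 - (C + 7)*(C + C)/2 = 4 - (7 + C)*2*C/2 = 4 - C*(7 + C))
(s(13) + 1/(((-2 + 6) + 3)**2 - 51))**2 = ((4 - 1*13**2 - 7*13) + 1/(((-2 + 6) + 3)**2 - 51))**2 = ((4 - 1*169 - 91) + 1/((4 + 3)**2 - 51))**2 = ((4 - 169 - 91) + 1/(7**2 - 51))**2 = (-256 + 1/(49 - 51))**2 = (-256 + 1/(-2))**2 = (-256 - 1/2)**2 = (-513/2)**2 = 263169/4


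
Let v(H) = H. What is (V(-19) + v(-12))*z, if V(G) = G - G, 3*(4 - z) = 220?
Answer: 832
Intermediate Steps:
z = -208/3 (z = 4 - ⅓*220 = 4 - 220/3 = -208/3 ≈ -69.333)
V(G) = 0
(V(-19) + v(-12))*z = (0 - 12)*(-208/3) = -12*(-208/3) = 832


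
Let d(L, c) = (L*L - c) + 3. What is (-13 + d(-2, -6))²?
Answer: 0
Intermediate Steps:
d(L, c) = 3 + L² - c (d(L, c) = (L² - c) + 3 = 3 + L² - c)
(-13 + d(-2, -6))² = (-13 + (3 + (-2)² - 1*(-6)))² = (-13 + (3 + 4 + 6))² = (-13 + 13)² = 0² = 0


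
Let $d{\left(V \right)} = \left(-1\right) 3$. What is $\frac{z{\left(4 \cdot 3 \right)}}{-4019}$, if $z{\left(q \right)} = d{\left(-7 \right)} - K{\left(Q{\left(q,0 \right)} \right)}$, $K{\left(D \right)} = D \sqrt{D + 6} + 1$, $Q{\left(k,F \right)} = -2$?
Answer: $0$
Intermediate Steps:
$K{\left(D \right)} = 1 + D \sqrt{6 + D}$ ($K{\left(D \right)} = D \sqrt{6 + D} + 1 = 1 + D \sqrt{6 + D}$)
$d{\left(V \right)} = -3$
$z{\left(q \right)} = 0$ ($z{\left(q \right)} = -3 - \left(1 - 2 \sqrt{6 - 2}\right) = -3 - \left(1 - 2 \sqrt{4}\right) = -3 - \left(1 - 4\right) = -3 - -3 = -3 + 3 = 0$)
$\frac{z{\left(4 \cdot 3 \right)}}{-4019} = \frac{0}{-4019} = 0 \left(- \frac{1}{4019}\right) = 0$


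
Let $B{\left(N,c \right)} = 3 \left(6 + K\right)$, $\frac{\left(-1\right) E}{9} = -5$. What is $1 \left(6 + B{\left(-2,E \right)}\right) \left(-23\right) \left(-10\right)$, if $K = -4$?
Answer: $2760$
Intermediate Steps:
$E = 45$ ($E = \left(-9\right) \left(-5\right) = 45$)
$B{\left(N,c \right)} = 6$ ($B{\left(N,c \right)} = 3 \left(6 - 4\right) = 3 \cdot 2 = 6$)
$1 \left(6 + B{\left(-2,E \right)}\right) \left(-23\right) \left(-10\right) = 1 \left(6 + 6\right) \left(-23\right) \left(-10\right) = 1 \cdot 12 \left(-23\right) \left(-10\right) = 12 \left(-23\right) \left(-10\right) = \left(-276\right) \left(-10\right) = 2760$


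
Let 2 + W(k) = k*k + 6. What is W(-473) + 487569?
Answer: 711302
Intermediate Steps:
W(k) = 4 + k² (W(k) = -2 + (k*k + 6) = -2 + (k² + 6) = -2 + (6 + k²) = 4 + k²)
W(-473) + 487569 = (4 + (-473)²) + 487569 = (4 + 223729) + 487569 = 223733 + 487569 = 711302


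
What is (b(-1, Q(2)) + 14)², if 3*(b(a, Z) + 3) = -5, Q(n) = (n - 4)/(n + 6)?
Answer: 784/9 ≈ 87.111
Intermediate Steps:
Q(n) = (-4 + n)/(6 + n)
b(a, Z) = -14/3 (b(a, Z) = -3 + (⅓)*(-5) = -3 - 5/3 = -14/3)
(b(-1, Q(2)) + 14)² = (-14/3 + 14)² = (28/3)² = 784/9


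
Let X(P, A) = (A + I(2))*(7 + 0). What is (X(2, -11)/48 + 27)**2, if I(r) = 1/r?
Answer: 664225/1024 ≈ 648.66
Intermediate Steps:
X(P, A) = 7/2 + 7*A (X(P, A) = (A + 1/2)*(7 + 0) = (A + 1/2)*7 = (1/2 + A)*7 = 7/2 + 7*A)
(X(2, -11)/48 + 27)**2 = ((7/2 + 7*(-11))/48 + 27)**2 = ((7/2 - 77)*(1/48) + 27)**2 = (-147/2*1/48 + 27)**2 = (-49/32 + 27)**2 = (815/32)**2 = 664225/1024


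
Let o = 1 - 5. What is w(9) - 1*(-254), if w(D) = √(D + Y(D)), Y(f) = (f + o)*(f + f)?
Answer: 254 + 3*√11 ≈ 263.95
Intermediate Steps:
o = -4
Y(f) = 2*f*(-4 + f) (Y(f) = (f - 4)*(f + f) = (-4 + f)*(2*f) = 2*f*(-4 + f))
w(D) = √(D + 2*D*(-4 + D))
w(9) - 1*(-254) = √(9*(-7 + 2*9)) - 1*(-254) = √(9*(-7 + 18)) + 254 = √(9*11) + 254 = √99 + 254 = 3*√11 + 254 = 254 + 3*√11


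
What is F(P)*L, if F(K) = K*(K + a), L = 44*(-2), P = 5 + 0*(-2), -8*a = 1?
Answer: -2145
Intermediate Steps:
a = -⅛ (a = -⅛*1 = -⅛ ≈ -0.12500)
P = 5 (P = 5 + 0 = 5)
L = -88
F(K) = K*(-⅛ + K) (F(K) = K*(K - ⅛) = K*(-⅛ + K))
F(P)*L = (5*(-⅛ + 5))*(-88) = (5*(39/8))*(-88) = (195/8)*(-88) = -2145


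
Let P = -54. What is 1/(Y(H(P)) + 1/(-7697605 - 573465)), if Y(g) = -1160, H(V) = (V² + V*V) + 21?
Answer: -8271070/9594441201 ≈ -0.00086207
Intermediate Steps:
H(V) = 21 + 2*V² (H(V) = (V² + V²) + 21 = 2*V² + 21 = 21 + 2*V²)
1/(Y(H(P)) + 1/(-7697605 - 573465)) = 1/(-1160 + 1/(-7697605 - 573465)) = 1/(-1160 + 1/(-8271070)) = 1/(-1160 - 1/8271070) = 1/(-9594441201/8271070) = -8271070/9594441201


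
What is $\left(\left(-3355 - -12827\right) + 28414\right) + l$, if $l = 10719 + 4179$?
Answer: $52784$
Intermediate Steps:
$l = 14898$
$\left(\left(-3355 - -12827\right) + 28414\right) + l = \left(\left(-3355 - -12827\right) + 28414\right) + 14898 = \left(\left(-3355 + 12827\right) + 28414\right) + 14898 = \left(9472 + 28414\right) + 14898 = 37886 + 14898 = 52784$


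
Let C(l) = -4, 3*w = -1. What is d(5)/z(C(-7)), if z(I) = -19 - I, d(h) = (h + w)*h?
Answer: -14/9 ≈ -1.5556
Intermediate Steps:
w = -⅓ (w = (⅓)*(-1) = -⅓ ≈ -0.33333)
d(h) = h*(-⅓ + h) (d(h) = (h - ⅓)*h = (-⅓ + h)*h = h*(-⅓ + h))
d(5)/z(C(-7)) = (5*(-⅓ + 5))/(-19 - 1*(-4)) = (5*(14/3))/(-19 + 4) = (70/3)/(-15) = (70/3)*(-1/15) = -14/9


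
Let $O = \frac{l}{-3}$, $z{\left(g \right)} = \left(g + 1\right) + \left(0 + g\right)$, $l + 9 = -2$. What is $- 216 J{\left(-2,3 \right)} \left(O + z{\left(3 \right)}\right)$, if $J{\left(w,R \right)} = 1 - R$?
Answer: $4608$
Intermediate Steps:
$l = -11$ ($l = -9 - 2 = -11$)
$z{\left(g \right)} = 1 + 2 g$ ($z{\left(g \right)} = \left(1 + g\right) + g = 1 + 2 g$)
$O = \frac{11}{3}$ ($O = - \frac{11}{-3} = \left(-11\right) \left(- \frac{1}{3}\right) = \frac{11}{3} \approx 3.6667$)
$- 216 J{\left(-2,3 \right)} \left(O + z{\left(3 \right)}\right) = - 216 \left(1 - 3\right) \left(\frac{11}{3} + \left(1 + 2 \cdot 3\right)\right) = - 216 \left(1 - 3\right) \left(\frac{11}{3} + \left(1 + 6\right)\right) = - 216 \left(- 2 \left(\frac{11}{3} + 7\right)\right) = - 216 \left(\left(-2\right) \frac{32}{3}\right) = \left(-216\right) \left(- \frac{64}{3}\right) = 4608$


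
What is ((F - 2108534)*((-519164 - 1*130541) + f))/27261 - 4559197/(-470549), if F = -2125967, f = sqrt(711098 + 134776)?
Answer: 1294563462107859962/12827636289 - 4234501*sqrt(93986)/9087 ≈ 1.0078e+8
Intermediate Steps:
f = 3*sqrt(93986) (f = sqrt(845874) = 3*sqrt(93986) ≈ 919.71)
((F - 2108534)*((-519164 - 1*130541) + f))/27261 - 4559197/(-470549) = ((-2125967 - 2108534)*((-519164 - 1*130541) + 3*sqrt(93986)))/27261 - 4559197/(-470549) = -4234501*((-519164 - 130541) + 3*sqrt(93986))*(1/27261) - 4559197*(-1/470549) = -4234501*(-649705 + 3*sqrt(93986))*(1/27261) + 4559197/470549 = (2751176472205 - 12703503*sqrt(93986))*(1/27261) + 4559197/470549 = (2751176472205/27261 - 4234501*sqrt(93986)/9087) + 4559197/470549 = 1294563462107859962/12827636289 - 4234501*sqrt(93986)/9087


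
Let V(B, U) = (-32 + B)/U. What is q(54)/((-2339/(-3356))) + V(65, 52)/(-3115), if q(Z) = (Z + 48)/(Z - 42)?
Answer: 4620564293/378871220 ≈ 12.196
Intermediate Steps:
V(B, U) = (-32 + B)/U
q(Z) = (48 + Z)/(-42 + Z)
q(54)/((-2339/(-3356))) + V(65, 52)/(-3115) = ((48 + 54)/(-42 + 54))/((-2339/(-3356))) + ((-32 + 65)/52)/(-3115) = (102/12)/((-2339*(-1/3356))) + ((1/52)*33)*(-1/3115) = ((1/12)*102)/(2339/3356) + (33/52)*(-1/3115) = (17/2)*(3356/2339) - 33/161980 = 28526/2339 - 33/161980 = 4620564293/378871220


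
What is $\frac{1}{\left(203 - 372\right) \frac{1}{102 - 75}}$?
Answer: $- \frac{27}{169} \approx -0.15976$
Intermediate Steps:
$\frac{1}{\left(203 - 372\right) \frac{1}{102 - 75}} = \frac{1}{\left(-169\right) \frac{1}{27}} = \frac{1}{- \frac{169}{27}} = - \frac{27}{169}$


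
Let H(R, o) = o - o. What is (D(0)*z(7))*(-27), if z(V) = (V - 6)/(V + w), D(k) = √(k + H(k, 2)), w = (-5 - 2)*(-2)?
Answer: 0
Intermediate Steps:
H(R, o) = 0
w = 14 (w = -7*(-2) = 14)
D(k) = √k (D(k) = √(k + 0) = √k)
z(V) = (-6 + V)/(14 + V) (z(V) = (V - 6)/(V + 14) = (-6 + V)/(14 + V))
(D(0)*z(7))*(-27) = (√0*((-6 + 7)/(14 + 7)))*(-27) = (0*(1/21))*(-27) = 0*(-27) = 0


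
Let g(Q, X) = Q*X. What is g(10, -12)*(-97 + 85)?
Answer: 1440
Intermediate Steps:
g(10, -12)*(-97 + 85) = (10*(-12))*(-97 + 85) = -120*(-12) = 1440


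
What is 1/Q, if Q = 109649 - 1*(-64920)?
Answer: 1/174569 ≈ 5.7284e-6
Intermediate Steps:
Q = 174569 (Q = 109649 + 64920 = 174569)
1/Q = 1/174569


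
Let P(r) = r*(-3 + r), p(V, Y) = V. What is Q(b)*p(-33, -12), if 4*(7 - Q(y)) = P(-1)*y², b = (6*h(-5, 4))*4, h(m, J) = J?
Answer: 303897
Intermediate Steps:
b = 96 (b = (6*4)*4 = 24*4 = 96)
Q(y) = 7 - y² (Q(y) = 7 - (-(-3 - 1))*y²/4 = 7 - (-1*(-4))*y²/4 = 7 - y²)
Q(b)*p(-33, -12) = (7 - 1*96²)*(-33) = (7 - 1*9216)*(-33) = (7 - 9216)*(-33) = -9209*(-33) = 303897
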